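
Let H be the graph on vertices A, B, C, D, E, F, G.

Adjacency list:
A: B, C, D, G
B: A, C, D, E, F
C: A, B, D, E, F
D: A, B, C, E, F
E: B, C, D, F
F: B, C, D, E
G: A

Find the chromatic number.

5

B, C, D, E, F are pairwise adjacent (a clique of size 5), so at least 5 colors are needed.
5 colors suffice: A=yellow, B=red, C=blue, D=green, E=purple, F=yellow, G=red. Every edge joins two different colors.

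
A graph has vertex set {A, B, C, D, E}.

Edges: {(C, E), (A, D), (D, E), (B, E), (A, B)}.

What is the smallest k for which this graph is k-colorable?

2

B and E are adjacent, so at least 2 colors are needed.
2 colors suffice: A=1, B=2, C=2, D=2, E=1. Each edge has distinct colors on its endpoints.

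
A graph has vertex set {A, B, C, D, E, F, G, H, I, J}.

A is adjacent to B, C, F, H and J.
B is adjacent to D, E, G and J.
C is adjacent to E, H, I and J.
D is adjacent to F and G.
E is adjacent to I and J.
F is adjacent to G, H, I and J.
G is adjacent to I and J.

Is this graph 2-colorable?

No

D, F, G are mutually adjacent, so at least 3 colors are needed.
So 2 colors are not enough.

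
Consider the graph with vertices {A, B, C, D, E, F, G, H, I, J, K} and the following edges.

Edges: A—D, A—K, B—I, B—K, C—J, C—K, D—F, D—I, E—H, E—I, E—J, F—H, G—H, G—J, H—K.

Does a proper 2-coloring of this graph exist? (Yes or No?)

No

The cycle I-D-A-K-B-I has odd length 5, so it cannot be 2-colored; at least 3 colors are needed.
So 2 colors are not enough.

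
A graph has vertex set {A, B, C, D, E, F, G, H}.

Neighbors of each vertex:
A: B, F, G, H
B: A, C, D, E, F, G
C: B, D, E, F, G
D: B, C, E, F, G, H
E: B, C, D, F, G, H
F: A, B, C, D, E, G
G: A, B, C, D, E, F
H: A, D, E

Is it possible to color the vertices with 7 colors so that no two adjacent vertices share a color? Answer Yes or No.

Yes

The chromatic number is 6. B, C, D, E, F, G are mutually adjacent (a clique of size 6), so at least 6 colors are needed.
6 colors suffice: color 1 → {B, H}; color 2 → {A, E}; color 3 → {F}; color 4 → {D}; color 5 → {G}; color 6 → {C}.
Since 7 ≥ 6, a proper 7-coloring certainly exists.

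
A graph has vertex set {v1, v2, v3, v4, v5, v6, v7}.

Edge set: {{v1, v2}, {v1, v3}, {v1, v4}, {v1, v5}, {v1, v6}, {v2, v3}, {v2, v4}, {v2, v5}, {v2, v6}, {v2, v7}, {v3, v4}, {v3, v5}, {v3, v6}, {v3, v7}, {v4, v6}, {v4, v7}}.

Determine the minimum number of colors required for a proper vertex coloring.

v1, v2, v3, v4, v6 form a clique, so at least 5 colors are needed.
5 colors suffice: color red → {v2}; color blue → {v3}; color green → {v1, v7}; color yellow → {v4, v5}; color purple → {v6}. Each edge has distinct colors on its endpoints.

5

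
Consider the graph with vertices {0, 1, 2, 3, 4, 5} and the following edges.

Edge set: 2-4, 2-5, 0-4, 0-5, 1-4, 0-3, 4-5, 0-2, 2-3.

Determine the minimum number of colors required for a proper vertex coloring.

0, 2, 4, 5 are mutually adjacent (a clique of size 4), so at least 4 colors are needed.
A valid assignment using 4 colors: 0=b, 1=a, 2=a, 3=c, 4=c, 5=d. Each edge has distinct colors on its endpoints.

4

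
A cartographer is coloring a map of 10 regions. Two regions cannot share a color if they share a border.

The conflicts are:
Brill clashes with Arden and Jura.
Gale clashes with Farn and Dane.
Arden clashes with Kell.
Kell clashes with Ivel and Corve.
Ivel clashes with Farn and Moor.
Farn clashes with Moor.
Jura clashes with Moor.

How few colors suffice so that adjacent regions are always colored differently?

3

Ivel, Farn, Moor pairwise conflict, so at least 3 colors are needed.
A valid assignment using 3 colors: Brill=2, Gale=2, Arden=3, Kell=1, Ivel=2, Farn=1, Jura=1, Moor=3, Dane=1, Corve=2. Each listed conflict is separated.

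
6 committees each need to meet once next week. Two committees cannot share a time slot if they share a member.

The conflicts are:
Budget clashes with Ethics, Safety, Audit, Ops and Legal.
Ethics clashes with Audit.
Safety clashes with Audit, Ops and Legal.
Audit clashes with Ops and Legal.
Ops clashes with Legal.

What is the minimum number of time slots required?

Budget, Safety, Audit, Ops, Legal all conflict with each other, so at least 5 time slots are needed.
Using 5 time slots: Budget=1, Ethics=3, Safety=3, Audit=2, Ops=5, Legal=4. No two conflicting committees share a time slot.

5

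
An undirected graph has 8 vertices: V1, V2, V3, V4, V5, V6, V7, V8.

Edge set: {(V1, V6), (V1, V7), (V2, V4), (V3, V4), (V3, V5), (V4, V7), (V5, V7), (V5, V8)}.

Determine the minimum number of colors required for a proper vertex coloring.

2

V4 and V7 are adjacent, so at least 2 colors are needed.
One proper 2-coloring: V1=R, V2=B, V3=B, V4=R, V5=R, V6=B, V7=B, V8=B. Each edge has distinct colors on its endpoints.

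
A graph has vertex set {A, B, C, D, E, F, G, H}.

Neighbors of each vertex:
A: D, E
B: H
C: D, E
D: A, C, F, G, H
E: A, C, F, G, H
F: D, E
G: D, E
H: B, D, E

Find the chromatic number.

2

C and E are adjacent, so at least 2 colors are needed.
A valid assignment using 2 colors: A=2, B=1, C=2, D=1, E=1, F=2, G=2, H=2. Each edge has distinct colors on its endpoints.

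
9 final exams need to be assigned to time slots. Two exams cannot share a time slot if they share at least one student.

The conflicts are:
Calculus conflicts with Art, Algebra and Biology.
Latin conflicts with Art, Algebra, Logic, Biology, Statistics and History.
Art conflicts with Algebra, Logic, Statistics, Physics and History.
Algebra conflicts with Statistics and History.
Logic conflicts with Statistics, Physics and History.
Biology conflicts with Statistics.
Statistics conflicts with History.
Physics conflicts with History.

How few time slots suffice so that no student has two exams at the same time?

Latin, Art, Algebra, Statistics, History all conflict with each other, so at least 5 time slots are needed.
A valid assignment using 5 time slots: Calculus=2, Latin=3, Art=1, Algebra=5, Logic=5, Biology=1, Statistics=2, Physics=2, History=4. No two conflicting exams share a time slot.

5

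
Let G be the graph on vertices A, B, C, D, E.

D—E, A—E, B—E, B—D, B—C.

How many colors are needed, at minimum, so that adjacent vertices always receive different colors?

B, D, E are pairwise adjacent, so at least 3 colors are needed.
3 colors suffice: color 1 → {C, E}; color 2 → {A, B}; color 3 → {D}. Every edge joins two different colors.

3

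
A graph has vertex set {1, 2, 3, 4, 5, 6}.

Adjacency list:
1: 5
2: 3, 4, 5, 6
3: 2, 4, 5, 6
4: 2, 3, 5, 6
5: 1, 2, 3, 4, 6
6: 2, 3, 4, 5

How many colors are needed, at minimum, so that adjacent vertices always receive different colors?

5

2, 3, 4, 5, 6 are mutually adjacent (a clique of size 5), so at least 5 colors are needed.
5 colors suffice: color a → {5}; color b → {1, 6}; color c → {4}; color d → {2}; color e → {3}. Every edge joins two different colors.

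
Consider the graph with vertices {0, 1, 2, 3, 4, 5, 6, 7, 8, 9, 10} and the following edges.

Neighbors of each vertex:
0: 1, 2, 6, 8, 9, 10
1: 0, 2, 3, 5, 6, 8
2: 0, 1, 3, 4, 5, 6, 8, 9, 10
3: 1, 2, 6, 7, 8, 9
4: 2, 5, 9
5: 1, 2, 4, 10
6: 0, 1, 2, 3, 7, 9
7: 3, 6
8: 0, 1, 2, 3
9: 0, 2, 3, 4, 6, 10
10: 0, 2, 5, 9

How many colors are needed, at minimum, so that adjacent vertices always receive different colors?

0, 1, 2, 8 are pairwise adjacent (a clique of size 4), so at least 4 colors are needed.
4 colors suffice: color a → {2, 7}; color b → {4, 6, 8, 10}; color c → {1, 9}; color d → {0, 3, 5}. Each edge has distinct colors on its endpoints.

4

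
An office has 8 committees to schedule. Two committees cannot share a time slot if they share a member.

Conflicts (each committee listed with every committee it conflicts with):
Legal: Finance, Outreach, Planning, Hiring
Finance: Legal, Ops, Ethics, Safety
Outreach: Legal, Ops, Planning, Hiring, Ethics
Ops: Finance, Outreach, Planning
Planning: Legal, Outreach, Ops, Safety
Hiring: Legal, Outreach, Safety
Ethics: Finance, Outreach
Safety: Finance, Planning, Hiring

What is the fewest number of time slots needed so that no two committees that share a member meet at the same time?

Outreach, Ops, Planning all conflict with each other, so at least 3 time slots are needed.
A valid assignment using 3 time slots: Legal=2, Finance=1, Outreach=1, Ops=2, Planning=3, Hiring=3, Ethics=2, Safety=2. Every pair that conflicts lands in different time slots.

3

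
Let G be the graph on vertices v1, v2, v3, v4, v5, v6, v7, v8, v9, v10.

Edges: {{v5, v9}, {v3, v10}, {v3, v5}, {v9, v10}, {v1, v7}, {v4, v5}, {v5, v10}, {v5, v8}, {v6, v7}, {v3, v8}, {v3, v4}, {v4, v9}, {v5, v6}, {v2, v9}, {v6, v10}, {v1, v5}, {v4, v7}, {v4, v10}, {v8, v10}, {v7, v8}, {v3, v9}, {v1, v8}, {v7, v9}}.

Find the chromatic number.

v3, v4, v5, v9, v10 form a clique, so at least 5 colors are needed.
A valid assignment using 5 colors: v1=2, v2=1, v3=4, v4=5, v5=1, v6=3, v7=1, v8=3, v9=3, v10=2. Each edge has distinct colors on its endpoints.

5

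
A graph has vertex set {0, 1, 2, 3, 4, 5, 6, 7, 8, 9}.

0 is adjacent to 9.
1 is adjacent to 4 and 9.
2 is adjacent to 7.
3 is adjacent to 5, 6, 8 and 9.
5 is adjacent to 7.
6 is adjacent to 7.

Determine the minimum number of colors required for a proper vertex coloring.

2

3 and 8 are adjacent, so at least 2 colors are needed.
One proper 2-coloring: 0=red, 1=red, 2=blue, 3=red, 4=blue, 5=blue, 6=blue, 7=red, 8=blue, 9=blue. Each edge has distinct colors on its endpoints.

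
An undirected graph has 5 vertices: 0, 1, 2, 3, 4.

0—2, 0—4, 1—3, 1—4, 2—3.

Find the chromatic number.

3

The cycle 4-0-2-3-1-4 has odd length 5, so it cannot be 2-colored; at least 3 colors are needed.
One proper 3-coloring: 0=green, 1=red, 2=red, 3=blue, 4=blue. Each edge has distinct colors on its endpoints.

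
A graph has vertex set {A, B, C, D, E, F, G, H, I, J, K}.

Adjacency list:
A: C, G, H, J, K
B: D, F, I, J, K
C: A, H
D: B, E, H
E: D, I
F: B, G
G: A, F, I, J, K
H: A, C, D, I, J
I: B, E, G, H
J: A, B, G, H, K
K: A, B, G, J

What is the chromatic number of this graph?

A, G, J, K form a clique, so at least 4 colors are needed.
4 colors suffice: color 1 → {B, E, G, H}; color 2 → {A, D, F, I}; color 3 → {C, J}; color 4 → {K}. Every edge joins two different colors.

4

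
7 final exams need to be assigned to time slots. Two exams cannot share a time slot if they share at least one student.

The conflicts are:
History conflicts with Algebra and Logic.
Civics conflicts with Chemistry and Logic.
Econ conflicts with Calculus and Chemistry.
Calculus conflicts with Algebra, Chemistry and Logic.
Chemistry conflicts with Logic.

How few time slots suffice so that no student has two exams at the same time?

Econ, Calculus, Chemistry pairwise conflict, so at least 3 time slots are needed.
3 time slots suffice: time slot 1 → {History, Civics, Calculus}; time slot 2 → {Econ, Algebra, Logic}; time slot 3 → {Chemistry}. Each listed conflict is separated.

3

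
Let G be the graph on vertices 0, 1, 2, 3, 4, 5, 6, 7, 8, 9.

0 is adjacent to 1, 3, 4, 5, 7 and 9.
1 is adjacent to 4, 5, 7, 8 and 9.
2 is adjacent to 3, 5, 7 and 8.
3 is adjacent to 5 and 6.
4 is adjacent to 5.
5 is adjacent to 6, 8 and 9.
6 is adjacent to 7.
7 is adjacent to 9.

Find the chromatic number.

4

0, 1, 5, 9 are pairwise adjacent (a clique of size 4), so at least 4 colors are needed.
4 colors suffice: color red → {5, 7}; color blue → {0, 2, 6}; color green → {1, 3}; color yellow → {4, 8, 9}. No two adjacent vertices share a color.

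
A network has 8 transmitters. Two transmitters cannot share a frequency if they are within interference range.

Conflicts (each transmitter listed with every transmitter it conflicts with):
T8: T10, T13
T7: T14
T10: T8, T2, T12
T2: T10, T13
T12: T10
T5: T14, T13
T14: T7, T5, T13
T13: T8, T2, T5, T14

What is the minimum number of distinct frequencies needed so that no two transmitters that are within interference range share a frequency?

T5, T14, T13 all conflict with each other, so at least 3 frequencies are needed.
Using 3 frequencies: T8=2, T7=1, T10=1, T2=2, T12=2, T5=3, T14=2, T13=1. Every pair that conflicts lands in different frequencies.

3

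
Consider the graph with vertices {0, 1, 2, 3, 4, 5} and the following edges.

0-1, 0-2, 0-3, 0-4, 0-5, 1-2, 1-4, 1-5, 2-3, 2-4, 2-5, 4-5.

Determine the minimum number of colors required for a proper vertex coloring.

5

0, 1, 2, 4, 5 form a clique, so at least 5 colors are needed.
5 colors suffice: 0=a, 1=d, 2=b, 3=c, 4=c, 5=e. No two adjacent vertices share a color.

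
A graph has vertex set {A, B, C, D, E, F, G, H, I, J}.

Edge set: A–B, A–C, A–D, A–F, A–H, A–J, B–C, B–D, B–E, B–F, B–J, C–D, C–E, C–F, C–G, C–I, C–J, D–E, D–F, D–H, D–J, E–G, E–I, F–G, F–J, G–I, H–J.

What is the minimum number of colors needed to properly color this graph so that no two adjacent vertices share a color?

A, B, C, D, F, J form a clique, so at least 6 colors are needed.
A valid assignment using 6 colors: A=3, B=4, C=1, D=2, E=3, F=6, G=2, H=1, I=4, J=5. Each edge has distinct colors on its endpoints.

6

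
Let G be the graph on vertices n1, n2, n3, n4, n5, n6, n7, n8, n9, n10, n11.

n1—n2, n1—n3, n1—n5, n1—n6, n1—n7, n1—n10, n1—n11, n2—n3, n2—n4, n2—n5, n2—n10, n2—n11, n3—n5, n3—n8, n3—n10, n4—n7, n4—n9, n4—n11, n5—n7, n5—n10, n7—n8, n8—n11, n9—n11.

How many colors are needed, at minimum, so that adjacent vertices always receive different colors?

n1, n2, n3, n5, n10 form a clique, so at least 5 colors are needed.
One proper 5-coloring: n1=1, n2=2, n3=4, n4=1, n5=3, n6=2, n7=2, n8=1, n9=2, n10=5, n11=3. Each edge has distinct colors on its endpoints.

5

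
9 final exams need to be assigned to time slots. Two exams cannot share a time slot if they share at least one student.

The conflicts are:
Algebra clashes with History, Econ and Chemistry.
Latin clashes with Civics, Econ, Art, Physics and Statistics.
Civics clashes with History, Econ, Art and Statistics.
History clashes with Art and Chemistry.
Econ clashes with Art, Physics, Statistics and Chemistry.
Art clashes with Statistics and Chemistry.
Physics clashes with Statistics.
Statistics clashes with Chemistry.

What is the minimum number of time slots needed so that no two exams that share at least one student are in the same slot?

Latin, Civics, Econ, Art, Statistics are mutually in conflict, so at least 5 time slots are needed.
A valid assignment using 5 time slots: Algebra=2, Latin=4, Civics=5, History=1, Econ=1, Art=3, Physics=3, Statistics=2, Chemistry=4. Every pair that conflicts lands in different time slots.

5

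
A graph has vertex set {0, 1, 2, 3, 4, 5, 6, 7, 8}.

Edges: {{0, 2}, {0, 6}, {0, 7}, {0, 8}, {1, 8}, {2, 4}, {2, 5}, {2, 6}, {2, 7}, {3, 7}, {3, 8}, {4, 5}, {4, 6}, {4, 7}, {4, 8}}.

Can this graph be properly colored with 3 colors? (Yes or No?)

Yes

The chromatic number is 3. 0, 2, 7 form a triangle, so at least 3 colors are needed.
3 colors suffice: color red → {0, 1, 3, 4}; color blue → {2, 8}; color green → {5, 6, 7}.
That is already a proper 3-coloring.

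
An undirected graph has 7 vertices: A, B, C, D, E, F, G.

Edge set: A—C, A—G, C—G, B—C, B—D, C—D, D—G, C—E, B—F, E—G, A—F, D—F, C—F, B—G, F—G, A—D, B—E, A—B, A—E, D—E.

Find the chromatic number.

6

A, B, C, D, F, G are pairwise adjacent (a clique of size 6), so at least 6 colors are needed.
6 colors suffice: color 1 → {D}; color 2 → {A}; color 3 → {C}; color 4 → {G}; color 5 → {B}; color 6 → {E, F}. No two adjacent vertices share a color.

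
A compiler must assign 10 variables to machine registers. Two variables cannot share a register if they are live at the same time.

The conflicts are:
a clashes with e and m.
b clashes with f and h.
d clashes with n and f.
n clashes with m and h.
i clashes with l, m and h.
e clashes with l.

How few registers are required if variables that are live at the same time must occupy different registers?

The cycle e-a-m-i-l-e has odd length 5, so it cannot be 2-colored; at least 3 registers are needed.
3 registers suffice: register 1 → {f, l, m, h}; register 2 → {a, b, n, i}; register 3 → {d, e}. No two conflicting variables share a register.

3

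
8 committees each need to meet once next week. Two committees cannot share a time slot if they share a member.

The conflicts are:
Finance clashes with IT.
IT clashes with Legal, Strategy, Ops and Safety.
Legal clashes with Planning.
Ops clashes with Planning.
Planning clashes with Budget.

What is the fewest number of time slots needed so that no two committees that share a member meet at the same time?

2

IT and Strategy conflict, so at least 2 time slots are needed.
2 time slots suffice: time slot 1 → {IT, Planning}; time slot 2 → {Finance, Legal, Strategy, Ops, Budget, Safety}. Every pair that conflicts lands in different time slots.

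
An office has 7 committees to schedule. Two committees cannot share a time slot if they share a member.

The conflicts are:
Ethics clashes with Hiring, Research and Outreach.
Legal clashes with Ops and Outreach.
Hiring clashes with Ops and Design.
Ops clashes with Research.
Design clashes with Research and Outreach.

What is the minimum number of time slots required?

3

The cycle Outreach-Legal-Ops-Hiring-Ethics-Outreach has odd length 5, so it cannot be 2-colored; at least 3 time slots are needed.
Using 3 time slots: Ethics=1, Legal=3, Hiring=2, Ops=1, Design=1, Research=2, Outreach=2. No two conflicting committees share a time slot.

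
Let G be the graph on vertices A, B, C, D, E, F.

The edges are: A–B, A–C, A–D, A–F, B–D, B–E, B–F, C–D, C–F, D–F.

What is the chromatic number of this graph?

4

A, B, D, F form a clique, so at least 4 colors are needed.
A valid assignment using 4 colors: A=4, B=1, C=1, D=3, E=2, F=2. No two adjacent vertices share a color.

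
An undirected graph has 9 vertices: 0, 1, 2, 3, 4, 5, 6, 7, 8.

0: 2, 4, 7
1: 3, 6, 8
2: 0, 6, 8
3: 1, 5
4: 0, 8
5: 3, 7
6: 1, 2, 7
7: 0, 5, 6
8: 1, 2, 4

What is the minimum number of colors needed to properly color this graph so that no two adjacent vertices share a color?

The cycle 3-5-7-6-1-3 has odd length 5, so it cannot be 2-colored; at least 3 colors are needed.
3 colors suffice: color red → {1, 2, 4, 7}; color blue → {0, 5, 6, 8}; color green → {3}. No two adjacent vertices share a color.

3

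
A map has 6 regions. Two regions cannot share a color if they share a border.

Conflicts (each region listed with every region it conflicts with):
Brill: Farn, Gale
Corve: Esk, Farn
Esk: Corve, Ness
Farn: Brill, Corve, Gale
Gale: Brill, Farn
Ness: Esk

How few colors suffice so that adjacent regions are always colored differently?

3

Brill, Farn, Gale pairwise conflict, so at least 3 colors are needed.
3 colors suffice: Brill=3, Corve=2, Esk=1, Farn=1, Gale=2, Ness=2. No two conflicting regions share a color.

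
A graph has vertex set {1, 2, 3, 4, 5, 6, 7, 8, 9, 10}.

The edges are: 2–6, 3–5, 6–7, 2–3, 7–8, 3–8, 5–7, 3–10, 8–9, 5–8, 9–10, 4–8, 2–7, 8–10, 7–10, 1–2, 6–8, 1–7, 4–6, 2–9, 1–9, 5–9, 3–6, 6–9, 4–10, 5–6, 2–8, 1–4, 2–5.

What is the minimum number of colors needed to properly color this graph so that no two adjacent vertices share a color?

2, 3, 5, 6, 8 are mutually adjacent (a clique of size 5), so at least 5 colors are needed.
One proper 5-coloring: 1=a, 2=b, 3=e, 4=d, 5=d, 6=c, 7=e, 8=a, 9=e, 10=b. Every edge joins two different colors.

5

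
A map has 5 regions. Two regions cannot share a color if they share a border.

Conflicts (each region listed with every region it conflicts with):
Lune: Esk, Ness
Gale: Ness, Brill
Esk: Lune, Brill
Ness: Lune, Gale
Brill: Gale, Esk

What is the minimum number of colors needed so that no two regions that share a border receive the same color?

The cycle Ness-Gale-Brill-Esk-Lune-Ness has odd length 5, so it cannot be 2-colored; at least 3 colors are needed.
3 colors suffice: Lune=3, Gale=2, Esk=2, Ness=1, Brill=1. Each listed conflict is separated.

3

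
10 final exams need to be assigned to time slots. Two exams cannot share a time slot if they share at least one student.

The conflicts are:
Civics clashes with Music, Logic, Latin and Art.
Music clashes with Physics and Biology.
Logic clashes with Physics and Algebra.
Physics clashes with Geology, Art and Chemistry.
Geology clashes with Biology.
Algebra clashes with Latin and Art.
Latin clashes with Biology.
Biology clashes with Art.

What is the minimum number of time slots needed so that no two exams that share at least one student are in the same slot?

2

Physics and Chemistry conflict, so at least 2 time slots are needed.
Using 2 time slots: Civics=1, Music=2, Logic=2, Physics=1, Geology=2, Algebra=1, Latin=2, Biology=1, Art=2, Chemistry=2. No two conflicting exams share a time slot.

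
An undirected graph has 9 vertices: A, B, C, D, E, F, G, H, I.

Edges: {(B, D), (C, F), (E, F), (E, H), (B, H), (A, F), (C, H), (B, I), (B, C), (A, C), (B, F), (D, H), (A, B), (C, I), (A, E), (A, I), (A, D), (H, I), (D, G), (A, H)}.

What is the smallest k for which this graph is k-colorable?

5

A, B, C, H, I are pairwise adjacent (a clique of size 5), so at least 5 colors are needed.
5 colors suffice: color red → {A, G}; color blue → {B, E}; color green → {F, H}; color yellow → {C, D}; color purple → {I}. Every edge joins two different colors.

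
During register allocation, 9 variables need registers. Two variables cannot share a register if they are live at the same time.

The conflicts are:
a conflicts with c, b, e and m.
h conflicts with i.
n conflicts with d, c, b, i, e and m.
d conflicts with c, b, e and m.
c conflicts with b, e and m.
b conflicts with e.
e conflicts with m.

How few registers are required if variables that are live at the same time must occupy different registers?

5

n, d, c, b, e pairwise conflict, so at least 5 registers are needed.
5 registers suffice: register 1 → {a, h, n}; register 2 → {c, i}; register 3 → {e}; register 4 → {d}; register 5 → {b, m}. No two conflicting variables share a register.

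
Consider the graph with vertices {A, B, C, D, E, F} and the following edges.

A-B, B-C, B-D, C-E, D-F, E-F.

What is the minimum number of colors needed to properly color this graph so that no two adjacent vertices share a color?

The cycle F-E-C-B-D-F has odd length 5, so it cannot be 2-colored; at least 3 colors are needed.
3 colors suffice: color 1 → {B, E}; color 2 → {A, C, D}; color 3 → {F}. Each edge has distinct colors on its endpoints.

3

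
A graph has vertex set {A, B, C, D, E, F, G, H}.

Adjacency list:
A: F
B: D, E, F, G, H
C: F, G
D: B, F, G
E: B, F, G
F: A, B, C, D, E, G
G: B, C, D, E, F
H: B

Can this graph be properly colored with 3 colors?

B, D, F, G form a clique, so at least 4 colors are needed.
So 3 colors are not enough.

No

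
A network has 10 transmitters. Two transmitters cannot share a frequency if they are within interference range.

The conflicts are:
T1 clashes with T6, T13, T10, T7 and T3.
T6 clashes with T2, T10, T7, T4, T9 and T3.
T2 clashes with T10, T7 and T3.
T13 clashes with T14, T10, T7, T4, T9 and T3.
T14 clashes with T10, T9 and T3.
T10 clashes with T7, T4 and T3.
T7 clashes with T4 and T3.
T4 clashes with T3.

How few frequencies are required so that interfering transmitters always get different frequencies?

T1, T13, T10, T7, T3 all conflict with each other, so at least 5 frequencies are needed.
5 frequencies suffice: frequency 1 → {T10, T9}; frequency 2 → {T3}; frequency 3 → {T6, T13}; frequency 4 → {T14, T7}; frequency 5 → {T1, T2, T4}. Each listed conflict is separated.

5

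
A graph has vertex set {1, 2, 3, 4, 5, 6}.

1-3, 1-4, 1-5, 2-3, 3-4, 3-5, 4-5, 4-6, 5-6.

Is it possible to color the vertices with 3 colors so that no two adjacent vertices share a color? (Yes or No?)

1, 3, 4, 5 are mutually adjacent (a clique of size 4), so at least 4 colors are needed.
So 3 colors are not enough.

No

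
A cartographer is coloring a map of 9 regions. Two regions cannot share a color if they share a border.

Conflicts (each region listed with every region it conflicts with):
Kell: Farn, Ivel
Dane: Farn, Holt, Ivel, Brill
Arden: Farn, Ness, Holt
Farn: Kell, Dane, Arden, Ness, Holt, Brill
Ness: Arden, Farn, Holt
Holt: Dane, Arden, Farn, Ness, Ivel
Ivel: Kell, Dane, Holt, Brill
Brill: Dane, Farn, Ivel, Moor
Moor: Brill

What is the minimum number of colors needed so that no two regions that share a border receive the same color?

4

Arden, Farn, Ness, Holt pairwise conflict, so at least 4 colors are needed.
4 colors suffice: color 1 → {Farn, Ivel, Moor}; color 2 → {Kell, Holt, Brill}; color 3 → {Dane, Ness}; color 4 → {Arden}. No two conflicting regions share a color.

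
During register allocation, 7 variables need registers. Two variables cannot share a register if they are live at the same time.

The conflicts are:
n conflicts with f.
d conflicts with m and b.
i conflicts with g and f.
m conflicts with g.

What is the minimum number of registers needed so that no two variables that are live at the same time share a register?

2

i and f conflict, so at least 2 registers are needed.
Using 2 registers: n=2, d=1, i=2, m=2, b=2, g=1, f=1. Every pair that conflicts lands in different registers.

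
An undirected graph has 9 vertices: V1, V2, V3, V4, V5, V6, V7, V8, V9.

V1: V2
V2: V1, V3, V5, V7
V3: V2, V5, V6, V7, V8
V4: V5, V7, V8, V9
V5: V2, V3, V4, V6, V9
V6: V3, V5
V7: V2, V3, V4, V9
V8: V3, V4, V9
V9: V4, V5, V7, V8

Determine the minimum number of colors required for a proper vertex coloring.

V2, V3, V7 form a triangle, so at least 3 colors are needed.
One proper 3-coloring: V1=R, V2=G, V3=R, V4=R, V5=B, V6=G, V7=B, V8=B, V9=G. Each edge has distinct colors on its endpoints.

3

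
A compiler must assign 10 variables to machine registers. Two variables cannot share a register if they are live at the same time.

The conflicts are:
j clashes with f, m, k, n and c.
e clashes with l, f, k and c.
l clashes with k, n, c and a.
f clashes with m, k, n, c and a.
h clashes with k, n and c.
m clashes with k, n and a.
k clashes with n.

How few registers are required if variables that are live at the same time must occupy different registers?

j, f, m, k, n all conflict with each other, so at least 5 registers are needed.
Using 5 registers: j=4, e=3, l=1, f=1, h=1, m=5, k=2, n=3, c=2, a=2. No two conflicting variables share a register.

5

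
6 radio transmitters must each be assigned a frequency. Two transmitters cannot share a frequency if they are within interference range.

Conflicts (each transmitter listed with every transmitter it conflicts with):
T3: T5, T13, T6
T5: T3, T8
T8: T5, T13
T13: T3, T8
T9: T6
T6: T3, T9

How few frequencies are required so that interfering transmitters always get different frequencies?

T8 and T13 conflict, so at least 2 frequencies are needed.
2 frequencies suffice: T3=1, T5=2, T8=1, T13=2, T9=1, T6=2. No two conflicting transmitters share a frequency.

2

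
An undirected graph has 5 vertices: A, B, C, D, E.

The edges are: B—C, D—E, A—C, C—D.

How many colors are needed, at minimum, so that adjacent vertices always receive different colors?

2

B and C are adjacent, so at least 2 colors are needed.
One proper 2-coloring: A=blue, B=blue, C=red, D=blue, E=red. No two adjacent vertices share a color.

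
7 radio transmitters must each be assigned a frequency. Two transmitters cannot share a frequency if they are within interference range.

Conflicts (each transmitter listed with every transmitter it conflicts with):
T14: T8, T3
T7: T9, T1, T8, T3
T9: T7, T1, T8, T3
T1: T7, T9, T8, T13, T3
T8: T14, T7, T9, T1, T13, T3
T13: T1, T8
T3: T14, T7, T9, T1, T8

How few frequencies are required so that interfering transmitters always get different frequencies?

T7, T9, T1, T8, T3 pairwise conflict, so at least 5 frequencies are needed.
A valid assignment using 5 frequencies: T14=2, T7=4, T9=5, T1=2, T8=1, T13=3, T3=3. Every pair that conflicts lands in different frequencies.

5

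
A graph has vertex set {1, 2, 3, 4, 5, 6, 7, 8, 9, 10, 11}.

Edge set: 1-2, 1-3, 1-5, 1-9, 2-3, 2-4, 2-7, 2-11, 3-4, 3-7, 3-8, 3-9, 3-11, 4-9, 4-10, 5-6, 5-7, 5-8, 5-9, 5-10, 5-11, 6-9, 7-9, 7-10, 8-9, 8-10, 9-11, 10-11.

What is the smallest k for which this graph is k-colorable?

3, 9, 11 are mutually adjacent, so at least 3 colors are needed.
3 colors suffice: color red → {2, 9, 10}; color blue → {3, 5}; color green → {1, 4, 6, 7, 8, 11}. Each edge has distinct colors on its endpoints.

3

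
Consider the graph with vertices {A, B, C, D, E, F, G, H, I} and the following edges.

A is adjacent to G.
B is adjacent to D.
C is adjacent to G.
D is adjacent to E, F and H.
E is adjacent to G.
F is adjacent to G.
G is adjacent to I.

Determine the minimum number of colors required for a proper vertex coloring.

2

F and G are adjacent, so at least 2 colors are needed.
2 colors suffice: color 1 → {D, G}; color 2 → {A, B, C, E, F, H, I}. Every edge joins two different colors.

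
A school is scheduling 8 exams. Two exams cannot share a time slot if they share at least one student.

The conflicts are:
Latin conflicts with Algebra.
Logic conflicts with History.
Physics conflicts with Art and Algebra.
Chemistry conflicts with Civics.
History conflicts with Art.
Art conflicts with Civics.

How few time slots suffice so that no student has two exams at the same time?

Latin and Algebra conflict, so at least 2 time slots are needed.
2 time slots suffice: time slot 1 → {Logic, Chemistry, Art, Algebra}; time slot 2 → {Latin, Physics, History, Civics}. Each listed conflict is separated.

2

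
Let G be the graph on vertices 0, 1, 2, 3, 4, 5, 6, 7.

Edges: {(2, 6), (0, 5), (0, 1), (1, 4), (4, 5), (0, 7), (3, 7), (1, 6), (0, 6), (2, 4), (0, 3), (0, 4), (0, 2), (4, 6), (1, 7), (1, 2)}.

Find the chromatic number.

5

0, 1, 2, 4, 6 are mutually adjacent (a clique of size 5), so at least 5 colors are needed.
5 colors suffice: color red → {0}; color blue → {4, 7}; color green → {1, 3, 5}; color yellow → {2}; color purple → {6}. Each edge has distinct colors on its endpoints.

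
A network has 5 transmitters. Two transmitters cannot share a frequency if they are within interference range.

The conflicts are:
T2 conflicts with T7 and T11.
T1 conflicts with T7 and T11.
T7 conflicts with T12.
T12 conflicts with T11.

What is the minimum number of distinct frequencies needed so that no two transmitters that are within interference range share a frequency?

T12 and T11 conflict, so at least 2 frequencies are needed.
2 frequencies suffice: T2=2, T1=2, T7=1, T12=2, T11=1. No two conflicting transmitters share a frequency.

2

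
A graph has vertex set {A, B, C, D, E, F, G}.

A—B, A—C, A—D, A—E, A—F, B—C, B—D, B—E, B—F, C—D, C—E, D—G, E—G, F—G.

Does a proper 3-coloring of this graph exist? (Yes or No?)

A, B, C, E form a clique, so at least 4 colors are needed.
So 3 colors are not enough.

No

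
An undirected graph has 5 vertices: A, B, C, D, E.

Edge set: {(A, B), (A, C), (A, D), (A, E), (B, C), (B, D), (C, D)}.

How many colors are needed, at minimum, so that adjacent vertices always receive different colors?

A, B, C, D form a clique, so at least 4 colors are needed.
4 colors suffice: color 1 → {A}; color 2 → {C, E}; color 3 → {B}; color 4 → {D}. Every edge joins two different colors.

4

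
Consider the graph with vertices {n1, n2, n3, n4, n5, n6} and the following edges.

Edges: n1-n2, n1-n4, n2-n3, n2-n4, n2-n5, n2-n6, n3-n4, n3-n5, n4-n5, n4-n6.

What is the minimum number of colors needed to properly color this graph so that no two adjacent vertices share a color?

4

n2, n3, n4, n5 are pairwise adjacent (a clique of size 4), so at least 4 colors are needed.
A valid assignment using 4 colors: n1=3, n2=1, n3=4, n4=2, n5=3, n6=3. Every edge joins two different colors.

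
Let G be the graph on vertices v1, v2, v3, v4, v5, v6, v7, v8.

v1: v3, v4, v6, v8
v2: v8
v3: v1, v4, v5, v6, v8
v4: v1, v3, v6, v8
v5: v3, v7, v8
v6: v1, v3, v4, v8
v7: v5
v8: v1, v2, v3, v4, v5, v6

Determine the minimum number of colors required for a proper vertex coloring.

5

v1, v3, v4, v6, v8 form a clique, so at least 5 colors are needed.
A valid assignment using 5 colors: v1=P, v2=B, v3=B, v4=Y, v5=G, v6=G, v7=R, v8=R. No two adjacent vertices share a color.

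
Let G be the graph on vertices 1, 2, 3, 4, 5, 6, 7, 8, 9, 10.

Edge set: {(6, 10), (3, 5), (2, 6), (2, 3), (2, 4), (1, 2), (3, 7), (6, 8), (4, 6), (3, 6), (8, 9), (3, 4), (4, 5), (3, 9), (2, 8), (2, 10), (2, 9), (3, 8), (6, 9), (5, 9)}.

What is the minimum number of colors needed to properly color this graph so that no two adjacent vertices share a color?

5

2, 3, 6, 8, 9 are pairwise adjacent (a clique of size 5), so at least 5 colors are needed.
5 colors suffice: 1=red, 2=blue, 3=red, 4=yellow, 5=blue, 6=green, 7=blue, 8=purple, 9=yellow, 10=red. No two adjacent vertices share a color.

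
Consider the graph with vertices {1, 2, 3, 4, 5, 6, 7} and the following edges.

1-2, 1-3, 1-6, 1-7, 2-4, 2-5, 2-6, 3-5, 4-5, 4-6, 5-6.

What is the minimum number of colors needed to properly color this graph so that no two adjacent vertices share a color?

4

2, 4, 5, 6 are mutually adjacent (a clique of size 4), so at least 4 colors are needed.
4 colors suffice: color red → {3, 6, 7}; color blue → {1, 5}; color green → {2}; color yellow → {4}. Each edge has distinct colors on its endpoints.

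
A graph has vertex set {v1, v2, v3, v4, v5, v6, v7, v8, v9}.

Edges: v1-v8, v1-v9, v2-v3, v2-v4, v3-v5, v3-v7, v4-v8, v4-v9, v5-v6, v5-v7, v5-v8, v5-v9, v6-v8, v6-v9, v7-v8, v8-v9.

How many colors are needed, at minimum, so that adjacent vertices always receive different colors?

4

v5, v6, v8, v9 are mutually adjacent (a clique of size 4), so at least 4 colors are needed.
4 colors suffice: v1=2, v2=3, v3=1, v4=2, v5=2, v6=4, v7=3, v8=1, v9=3. Each edge has distinct colors on its endpoints.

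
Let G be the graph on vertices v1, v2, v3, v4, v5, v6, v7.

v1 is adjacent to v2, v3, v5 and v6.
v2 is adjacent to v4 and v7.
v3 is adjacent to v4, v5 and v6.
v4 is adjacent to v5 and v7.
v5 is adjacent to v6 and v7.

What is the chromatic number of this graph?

v1, v3, v5, v6 form a clique, so at least 4 colors are needed.
4 colors suffice: color 1 → {v2, v5}; color 2 → {v1, v4}; color 3 → {v3, v7}; color 4 → {v6}. No two adjacent vertices share a color.

4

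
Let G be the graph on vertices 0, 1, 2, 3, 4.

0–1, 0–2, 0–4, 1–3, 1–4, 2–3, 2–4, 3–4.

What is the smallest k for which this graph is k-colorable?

3

0, 2, 4 are pairwise adjacent, so at least 3 colors are needed.
3 colors suffice: color red → {4}; color blue → {0, 3}; color green → {1, 2}. Each edge has distinct colors on its endpoints.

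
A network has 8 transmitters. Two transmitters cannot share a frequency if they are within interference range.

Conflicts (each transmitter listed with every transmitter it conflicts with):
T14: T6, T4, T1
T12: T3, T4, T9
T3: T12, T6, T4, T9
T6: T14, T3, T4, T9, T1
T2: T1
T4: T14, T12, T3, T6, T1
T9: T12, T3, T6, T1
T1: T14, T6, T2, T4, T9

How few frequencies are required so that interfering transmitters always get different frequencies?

4

T14, T6, T4, T1 all conflict with each other, so at least 4 frequencies are needed.
4 frequencies suffice: frequency 1 → {T2, T4, T9}; frequency 2 → {T12, T6}; frequency 3 → {T3, T1}; frequency 4 → {T14}. Every pair that conflicts lands in different frequencies.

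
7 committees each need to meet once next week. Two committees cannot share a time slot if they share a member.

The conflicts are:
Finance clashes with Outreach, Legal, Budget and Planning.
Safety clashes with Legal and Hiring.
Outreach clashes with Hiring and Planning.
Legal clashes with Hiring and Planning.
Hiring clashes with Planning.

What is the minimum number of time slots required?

Safety, Legal, Hiring pairwise conflict, so at least 3 time slots are needed.
Using 3 time slots: Finance=1, Safety=2, Outreach=3, Legal=3, Hiring=1, Budget=2, Planning=2. Every pair that conflicts lands in different time slots.

3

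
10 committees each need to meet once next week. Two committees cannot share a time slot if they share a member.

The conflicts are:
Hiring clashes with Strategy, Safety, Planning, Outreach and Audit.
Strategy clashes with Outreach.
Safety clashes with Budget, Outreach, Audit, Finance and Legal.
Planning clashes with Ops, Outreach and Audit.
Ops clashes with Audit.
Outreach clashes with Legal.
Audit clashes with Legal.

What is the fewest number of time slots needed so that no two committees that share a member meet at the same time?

3

Planning, Ops, Audit pairwise conflict, so at least 3 time slots are needed.
3 time slots suffice: time slot 1 → {Strategy, Safety, Planning}; time slot 2 → {Budget, Outreach, Audit, Finance}; time slot 3 → {Hiring, Ops, Legal}. Every pair that conflicts lands in different time slots.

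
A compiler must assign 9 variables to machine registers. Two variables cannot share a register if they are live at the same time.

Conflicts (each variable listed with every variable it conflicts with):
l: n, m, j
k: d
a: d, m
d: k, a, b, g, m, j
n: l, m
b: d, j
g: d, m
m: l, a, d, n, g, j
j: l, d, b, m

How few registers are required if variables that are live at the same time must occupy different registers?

3

l, m, j are mutually in conflict, so at least 3 registers are needed.
3 registers suffice: register 1 → {l, d}; register 2 → {k, b, m}; register 3 → {a, n, g, j}. Each listed conflict is separated.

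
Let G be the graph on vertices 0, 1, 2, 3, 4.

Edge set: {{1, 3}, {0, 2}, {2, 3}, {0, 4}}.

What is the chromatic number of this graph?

2

0 and 4 are adjacent, so at least 2 colors are needed.
2 colors suffice: color a → {0, 3}; color b → {1, 2, 4}. Every edge joins two different colors.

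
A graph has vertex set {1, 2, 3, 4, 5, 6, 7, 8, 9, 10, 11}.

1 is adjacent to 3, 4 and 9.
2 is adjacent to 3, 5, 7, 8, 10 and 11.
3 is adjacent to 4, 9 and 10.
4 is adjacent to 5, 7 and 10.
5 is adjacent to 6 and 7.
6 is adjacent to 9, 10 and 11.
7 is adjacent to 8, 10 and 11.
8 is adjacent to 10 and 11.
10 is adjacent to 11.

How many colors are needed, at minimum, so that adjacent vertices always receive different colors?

5

2, 7, 8, 10, 11 are pairwise adjacent (a clique of size 5), so at least 5 colors are needed.
5 colors suffice: color red → {5, 9, 10}; color blue → {3, 6, 7}; color green → {2, 4}; color yellow → {1, 11}; color purple → {8}. Every edge joins two different colors.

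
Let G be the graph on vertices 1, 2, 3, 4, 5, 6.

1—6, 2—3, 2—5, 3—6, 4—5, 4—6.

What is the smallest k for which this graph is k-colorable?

The cycle 5-4-6-3-2-5 has odd length 5, so it cannot be 2-colored; at least 3 colors are needed.
3 colors suffice: 1=blue, 2=green, 3=blue, 4=blue, 5=red, 6=red. Every edge joins two different colors.

3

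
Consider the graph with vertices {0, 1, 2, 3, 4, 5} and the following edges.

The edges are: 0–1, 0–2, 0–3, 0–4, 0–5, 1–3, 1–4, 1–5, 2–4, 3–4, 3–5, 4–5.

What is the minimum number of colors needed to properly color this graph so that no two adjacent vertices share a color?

0, 1, 3, 4, 5 form a clique, so at least 5 colors are needed.
One proper 5-coloring: 0=red, 1=purple, 2=green, 3=yellow, 4=blue, 5=green. No two adjacent vertices share a color.

5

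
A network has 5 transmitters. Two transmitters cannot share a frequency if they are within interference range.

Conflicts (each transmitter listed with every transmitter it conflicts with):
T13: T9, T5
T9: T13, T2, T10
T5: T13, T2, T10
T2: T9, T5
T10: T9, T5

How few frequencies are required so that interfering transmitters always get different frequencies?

T13 and T9 conflict, so at least 2 frequencies are needed.
2 frequencies suffice: frequency 1 → {T9, T5}; frequency 2 → {T13, T2, T10}. Every pair that conflicts lands in different frequencies.

2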